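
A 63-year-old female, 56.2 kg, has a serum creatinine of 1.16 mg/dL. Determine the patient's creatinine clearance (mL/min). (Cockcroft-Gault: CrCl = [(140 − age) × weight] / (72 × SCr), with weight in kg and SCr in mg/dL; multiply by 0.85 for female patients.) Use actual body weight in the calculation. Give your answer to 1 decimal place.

CrCl = (140 − 63) × 56.2 / (72 × 1.16) × 0.85 = 4327.4 / 83.52 × 0.85 ≈ 44.0 mL/min

44.0 mL/min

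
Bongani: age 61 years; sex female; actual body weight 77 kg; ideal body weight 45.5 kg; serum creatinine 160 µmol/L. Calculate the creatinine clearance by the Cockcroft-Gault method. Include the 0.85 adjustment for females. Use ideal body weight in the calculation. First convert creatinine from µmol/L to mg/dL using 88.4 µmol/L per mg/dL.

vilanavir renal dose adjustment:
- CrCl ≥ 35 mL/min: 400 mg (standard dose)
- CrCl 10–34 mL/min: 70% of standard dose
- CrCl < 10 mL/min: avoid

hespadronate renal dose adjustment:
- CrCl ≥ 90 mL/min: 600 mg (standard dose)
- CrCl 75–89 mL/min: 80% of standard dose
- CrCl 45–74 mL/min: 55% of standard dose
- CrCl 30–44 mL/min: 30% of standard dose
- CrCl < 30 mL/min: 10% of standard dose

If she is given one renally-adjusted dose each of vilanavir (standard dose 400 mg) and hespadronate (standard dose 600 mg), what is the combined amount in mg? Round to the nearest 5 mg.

340 mg

SCr = 160 / 88.4 = 1.81 mg/dL
CrCl = (140 − 61) × 45.5 / (72 × 1.81) × 0.85 = 3594.5 / 130.32 × 0.85 ≈ 23.4 mL/min
CrCl ≈ 23 mL/min.
vilanavir: 10–34 mL/min → 70% of 400 mg = 280 mg.
hespadronate: < 30 mL/min → 10% of 600 mg = 60 mg.
Total = 280 + 60 = 340 mg.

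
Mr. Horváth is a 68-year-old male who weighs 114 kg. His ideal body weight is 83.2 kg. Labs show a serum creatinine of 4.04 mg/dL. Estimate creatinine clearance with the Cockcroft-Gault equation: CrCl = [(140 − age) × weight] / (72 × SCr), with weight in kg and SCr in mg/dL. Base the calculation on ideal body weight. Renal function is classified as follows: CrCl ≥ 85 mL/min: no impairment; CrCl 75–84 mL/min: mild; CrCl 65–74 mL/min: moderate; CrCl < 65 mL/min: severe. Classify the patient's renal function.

CrCl = (140 − 68) × 83.2 / (72 × 4.04) = 5990.4 / 290.88 ≈ 20.6 mL/min
21 mL/min falls in the 'severe' range.

severe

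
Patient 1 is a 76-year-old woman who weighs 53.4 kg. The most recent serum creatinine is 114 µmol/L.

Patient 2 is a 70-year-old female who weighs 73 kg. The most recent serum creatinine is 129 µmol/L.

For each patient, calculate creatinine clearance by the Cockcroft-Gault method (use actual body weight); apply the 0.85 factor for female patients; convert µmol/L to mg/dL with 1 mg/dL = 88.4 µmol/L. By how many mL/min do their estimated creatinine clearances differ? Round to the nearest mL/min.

Patient 1: SCr = 114 / 88.4 = 1.29 mg/dL
Patient 1: CrCl = (140 − 76) × 53.4 / (72 × 1.29) × 0.85 = 3417.6 / 92.88 × 0.85 ≈ 31.3 mL/min
Patient 2: SCr = 129 / 88.4 = 1.459 mg/dL
Patient 2: CrCl = (140 − 70) × 73 / (72 × 1.459) × 0.85 = 5110.0 / 105.05 × 0.85 ≈ 41.3 mL/min
|31.3 − 41.3| = 10.0 mL/min

10 mL/min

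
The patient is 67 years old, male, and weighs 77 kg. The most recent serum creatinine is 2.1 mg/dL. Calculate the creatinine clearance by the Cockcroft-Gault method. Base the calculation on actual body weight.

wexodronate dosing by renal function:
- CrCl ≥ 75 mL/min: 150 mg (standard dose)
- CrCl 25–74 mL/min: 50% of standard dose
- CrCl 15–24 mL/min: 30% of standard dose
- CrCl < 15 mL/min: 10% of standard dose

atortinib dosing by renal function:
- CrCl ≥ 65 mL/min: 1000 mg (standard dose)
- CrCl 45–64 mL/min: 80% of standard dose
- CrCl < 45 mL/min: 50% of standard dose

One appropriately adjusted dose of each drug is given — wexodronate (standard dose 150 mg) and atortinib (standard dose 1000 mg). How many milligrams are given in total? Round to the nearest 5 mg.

CrCl = (140 − 67) × 77 / (72 × 2.1) = 5621.0 / 151.20 ≈ 37.2 mL/min
CrCl ≈ 37 mL/min.
wexodronate: 25–74 mL/min → 50% of 150 mg = 75 mg.
atortinib: < 45 mL/min → 50% of 1000 mg = 500 mg.
Total = 75 + 500 = 575 mg.

575 mg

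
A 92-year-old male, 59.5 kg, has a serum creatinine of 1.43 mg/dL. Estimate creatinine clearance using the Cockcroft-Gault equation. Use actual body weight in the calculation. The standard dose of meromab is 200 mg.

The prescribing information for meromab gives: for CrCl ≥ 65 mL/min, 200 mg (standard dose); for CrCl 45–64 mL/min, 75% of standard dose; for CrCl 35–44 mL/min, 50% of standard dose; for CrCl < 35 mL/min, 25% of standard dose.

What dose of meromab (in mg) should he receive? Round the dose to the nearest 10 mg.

50 mg

CrCl = (140 − 92) × 59.5 / (72 × 1.43) = 2856.0 / 102.96 ≈ 27.7 mL/min
CrCl ≈ 28 mL/min → bracket < 35 mL/min.
25% of 200 mg = 50 mg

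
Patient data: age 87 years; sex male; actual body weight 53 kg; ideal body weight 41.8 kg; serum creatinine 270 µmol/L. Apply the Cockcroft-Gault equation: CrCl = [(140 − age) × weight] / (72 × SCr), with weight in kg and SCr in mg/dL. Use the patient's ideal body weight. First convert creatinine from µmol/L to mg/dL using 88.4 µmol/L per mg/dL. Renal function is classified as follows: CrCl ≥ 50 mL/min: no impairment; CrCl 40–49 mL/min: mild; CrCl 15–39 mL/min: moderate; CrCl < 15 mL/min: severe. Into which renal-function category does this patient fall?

SCr = 270 / 88.4 = 3.054 mg/dL
CrCl = (140 − 87) × 41.8 / (72 × 3.054) = 2215.4 / 219.89 ≈ 10.1 mL/min
10 mL/min falls in the 'severe' range.

severe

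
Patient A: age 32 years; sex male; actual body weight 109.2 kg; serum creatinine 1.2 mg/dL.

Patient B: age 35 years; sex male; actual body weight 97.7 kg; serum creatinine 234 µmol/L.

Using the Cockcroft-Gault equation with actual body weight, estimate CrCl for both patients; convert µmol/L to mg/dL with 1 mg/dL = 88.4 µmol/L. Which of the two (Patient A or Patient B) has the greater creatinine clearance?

Patient A: CrCl = (140 − 32) × 109.2 / (72 × 1.2) = 11793.6 / 86.40 ≈ 136.5 mL/min
Patient B: SCr = 234 / 88.4 = 2.647 mg/dL
Patient B: CrCl = (140 − 35) × 97.7 / (72 × 2.647) = 10258.5 / 190.58 ≈ 53.8 mL/min
136.5 vs 53.8 mL/min → Patient A is higher.

Patient A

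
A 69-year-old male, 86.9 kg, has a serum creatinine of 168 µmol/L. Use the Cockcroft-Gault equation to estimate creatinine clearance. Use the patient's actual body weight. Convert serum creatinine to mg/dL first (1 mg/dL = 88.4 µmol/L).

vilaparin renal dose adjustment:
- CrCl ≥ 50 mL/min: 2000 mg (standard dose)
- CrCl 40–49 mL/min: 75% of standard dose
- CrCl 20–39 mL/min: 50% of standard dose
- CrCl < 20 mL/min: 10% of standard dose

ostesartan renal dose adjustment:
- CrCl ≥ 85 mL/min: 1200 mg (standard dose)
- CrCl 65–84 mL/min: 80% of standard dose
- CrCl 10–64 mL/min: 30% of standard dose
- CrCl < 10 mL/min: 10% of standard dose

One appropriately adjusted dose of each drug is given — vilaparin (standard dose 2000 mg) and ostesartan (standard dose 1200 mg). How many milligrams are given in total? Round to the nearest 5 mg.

SCr = 168 / 88.4 = 1.9 mg/dL
CrCl = (140 − 69) × 86.9 / (72 × 1.9) = 6169.9 / 136.80 ≈ 45.1 mL/min
CrCl ≈ 45 mL/min.
vilaparin: 40–49 mL/min → 75% of 2000 mg = 1500 mg.
ostesartan: 10–64 mL/min → 30% of 1200 mg = 360 mg.
Total = 1500 + 360 = 1860 mg.

1860 mg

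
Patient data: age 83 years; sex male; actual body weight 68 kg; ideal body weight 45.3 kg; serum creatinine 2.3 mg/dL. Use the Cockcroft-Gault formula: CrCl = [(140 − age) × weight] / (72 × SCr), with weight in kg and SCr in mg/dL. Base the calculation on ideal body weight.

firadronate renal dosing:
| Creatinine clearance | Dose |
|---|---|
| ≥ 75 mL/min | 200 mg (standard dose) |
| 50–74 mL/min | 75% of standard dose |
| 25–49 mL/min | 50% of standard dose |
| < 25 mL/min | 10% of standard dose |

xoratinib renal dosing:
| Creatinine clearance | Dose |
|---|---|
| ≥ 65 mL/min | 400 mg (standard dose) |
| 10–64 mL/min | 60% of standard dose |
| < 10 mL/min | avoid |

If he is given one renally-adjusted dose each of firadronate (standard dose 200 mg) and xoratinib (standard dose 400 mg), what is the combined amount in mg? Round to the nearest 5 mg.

CrCl = (140 − 83) × 45.3 / (72 × 2.3) = 2582.1 / 165.60 ≈ 15.6 mL/min
CrCl ≈ 16 mL/min.
firadronate: < 25 mL/min → 10% of 200 mg = 20 mg.
xoratinib: 10–64 mL/min → 60% of 400 mg = 240 mg.
Total = 20 + 240 = 260 mg.

260 mg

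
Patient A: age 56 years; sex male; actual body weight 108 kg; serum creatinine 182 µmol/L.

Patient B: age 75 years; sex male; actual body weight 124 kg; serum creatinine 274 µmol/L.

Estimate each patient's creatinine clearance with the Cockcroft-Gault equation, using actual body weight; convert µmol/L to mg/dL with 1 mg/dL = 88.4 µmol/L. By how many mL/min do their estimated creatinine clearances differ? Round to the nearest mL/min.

25 mL/min

Patient A: SCr = 182 / 88.4 = 2.059 mg/dL
Patient A: CrCl = (140 − 56) × 108 / (72 × 2.059) = 9072.0 / 148.25 ≈ 61.2 mL/min
Patient B: SCr = 274 / 88.4 = 3.1 mg/dL
Patient B: CrCl = (140 − 75) × 124 / (72 × 3.1) = 8060.0 / 223.20 ≈ 36.1 mL/min
|61.2 − 36.1| = 25.1 mL/min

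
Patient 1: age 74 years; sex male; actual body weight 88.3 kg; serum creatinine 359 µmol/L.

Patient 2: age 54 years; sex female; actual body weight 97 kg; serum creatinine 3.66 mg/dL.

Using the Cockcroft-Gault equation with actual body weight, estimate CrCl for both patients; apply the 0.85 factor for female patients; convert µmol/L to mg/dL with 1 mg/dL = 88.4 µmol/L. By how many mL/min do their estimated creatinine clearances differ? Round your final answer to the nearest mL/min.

7 mL/min

Patient 1: SCr = 359 / 88.4 = 4.061 mg/dL
Patient 1: CrCl = (140 − 74) × 88.3 / (72 × 4.061) = 5827.8 / 292.39 ≈ 19.9 mL/min
Patient 2: CrCl = (140 − 54) × 97 / (72 × 3.66) × 0.85 = 8342.0 / 263.52 × 0.85 ≈ 26.9 mL/min
|19.9 − 26.9| = 7.0 mL/min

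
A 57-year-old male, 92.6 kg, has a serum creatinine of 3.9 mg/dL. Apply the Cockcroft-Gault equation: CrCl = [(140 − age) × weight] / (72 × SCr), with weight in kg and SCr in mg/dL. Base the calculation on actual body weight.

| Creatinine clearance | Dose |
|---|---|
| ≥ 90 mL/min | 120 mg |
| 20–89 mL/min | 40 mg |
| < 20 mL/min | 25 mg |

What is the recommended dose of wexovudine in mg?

40 mg

CrCl = (140 − 57) × 92.6 / (72 × 3.9) = 7685.8 / 280.80 ≈ 27.4 mL/min
CrCl ≈ 27 mL/min → bracket 20–89 mL/min.
Dose for this bracket: 40 mg.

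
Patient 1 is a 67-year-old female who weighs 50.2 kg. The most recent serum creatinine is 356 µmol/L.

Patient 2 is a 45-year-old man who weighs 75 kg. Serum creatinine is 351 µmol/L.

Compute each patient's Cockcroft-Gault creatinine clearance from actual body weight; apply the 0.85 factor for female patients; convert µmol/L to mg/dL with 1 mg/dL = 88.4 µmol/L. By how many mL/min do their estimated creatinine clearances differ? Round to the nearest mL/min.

14 mL/min

Patient 1: SCr = 356 / 88.4 = 4.027 mg/dL
Patient 1: CrCl = (140 − 67) × 50.2 / (72 × 4.027) × 0.85 = 3664.6 / 289.94 × 0.85 ≈ 10.7 mL/min
Patient 2: SCr = 351 / 88.4 = 3.971 mg/dL
Patient 2: CrCl = (140 − 45) × 75 / (72 × 3.971) = 7125.0 / 285.91 ≈ 24.9 mL/min
|10.7 − 24.9| = 14.2 mL/min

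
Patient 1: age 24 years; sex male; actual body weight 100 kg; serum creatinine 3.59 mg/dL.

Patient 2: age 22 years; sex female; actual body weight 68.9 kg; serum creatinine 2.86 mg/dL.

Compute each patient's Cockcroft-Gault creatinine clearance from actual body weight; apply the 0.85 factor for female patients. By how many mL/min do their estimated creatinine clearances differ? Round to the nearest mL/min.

11 mL/min

Patient 1: CrCl = (140 − 24) × 100 / (72 × 3.59) = 11600.0 / 258.48 ≈ 44.9 mL/min
Patient 2: CrCl = (140 − 22) × 68.9 / (72 × 2.86) × 0.85 = 8130.2 / 205.92 × 0.85 ≈ 33.6 mL/min
|44.9 − 33.6| = 11.3 mL/min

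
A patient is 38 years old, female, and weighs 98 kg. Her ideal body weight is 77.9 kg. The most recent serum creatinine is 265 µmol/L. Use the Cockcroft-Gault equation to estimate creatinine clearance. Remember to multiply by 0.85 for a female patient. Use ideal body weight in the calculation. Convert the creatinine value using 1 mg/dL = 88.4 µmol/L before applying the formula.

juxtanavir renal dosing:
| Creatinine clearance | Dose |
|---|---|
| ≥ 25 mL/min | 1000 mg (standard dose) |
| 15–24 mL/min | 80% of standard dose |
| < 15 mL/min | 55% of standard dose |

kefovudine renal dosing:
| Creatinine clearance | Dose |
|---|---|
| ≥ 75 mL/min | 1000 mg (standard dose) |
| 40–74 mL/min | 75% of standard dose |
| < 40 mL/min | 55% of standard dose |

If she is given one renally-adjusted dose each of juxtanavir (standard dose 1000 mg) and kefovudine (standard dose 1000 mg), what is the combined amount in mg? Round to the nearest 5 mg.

1550 mg

SCr = 265 / 88.4 = 2.998 mg/dL
CrCl = (140 − 38) × 77.9 / (72 × 2.998) × 0.85 = 7945.8 / 215.86 × 0.85 ≈ 31.3 mL/min
CrCl ≈ 31 mL/min.
juxtanavir: ≥ 25 mL/min → 100% of 1000 mg = 1000 mg.
kefovudine: < 40 mL/min → 55% of 1000 mg = 550 mg.
Total = 1000 + 550 = 1550 mg.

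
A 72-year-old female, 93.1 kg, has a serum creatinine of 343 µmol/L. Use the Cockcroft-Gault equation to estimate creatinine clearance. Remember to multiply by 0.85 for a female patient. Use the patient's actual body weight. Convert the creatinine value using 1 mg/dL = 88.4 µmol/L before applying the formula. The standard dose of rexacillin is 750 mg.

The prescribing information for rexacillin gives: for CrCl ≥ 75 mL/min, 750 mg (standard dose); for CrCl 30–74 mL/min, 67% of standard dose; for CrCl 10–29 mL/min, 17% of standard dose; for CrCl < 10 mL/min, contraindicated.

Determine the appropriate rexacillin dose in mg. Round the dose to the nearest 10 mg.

130 mg

SCr = 343 / 88.4 = 3.88 mg/dL
CrCl = (140 − 72) × 93.1 / (72 × 3.88) × 0.85 = 6330.8 / 279.36 × 0.85 ≈ 19.3 mL/min
CrCl ≈ 19 mL/min → bracket 10–29 mL/min.
17% of 750 mg = 127.5 mg → 130 mg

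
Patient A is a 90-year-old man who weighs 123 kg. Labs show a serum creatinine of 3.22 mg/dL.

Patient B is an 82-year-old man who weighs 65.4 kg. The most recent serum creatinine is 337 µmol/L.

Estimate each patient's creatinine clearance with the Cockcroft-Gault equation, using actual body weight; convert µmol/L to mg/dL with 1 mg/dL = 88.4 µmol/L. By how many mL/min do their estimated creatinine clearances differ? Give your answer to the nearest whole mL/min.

13 mL/min

Patient A: CrCl = (140 − 90) × 123 / (72 × 3.22) = 6150.0 / 231.84 ≈ 26.5 mL/min
Patient B: SCr = 337 / 88.4 = 3.812 mg/dL
Patient B: CrCl = (140 − 82) × 65.4 / (72 × 3.812) = 3793.2 / 274.46 ≈ 13.8 mL/min
|26.5 − 13.8| = 12.7 mL/min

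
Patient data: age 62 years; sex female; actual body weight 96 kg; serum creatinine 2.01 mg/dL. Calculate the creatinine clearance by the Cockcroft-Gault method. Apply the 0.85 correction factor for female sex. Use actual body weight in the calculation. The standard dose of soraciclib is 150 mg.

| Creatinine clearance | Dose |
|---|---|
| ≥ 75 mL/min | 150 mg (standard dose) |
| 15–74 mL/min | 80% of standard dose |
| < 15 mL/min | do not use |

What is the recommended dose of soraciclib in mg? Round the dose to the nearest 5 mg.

CrCl = (140 − 62) × 96 / (72 × 2.01) × 0.85 = 7488.0 / 144.72 × 0.85 ≈ 44.0 mL/min
CrCl ≈ 44 mL/min → bracket 15–74 mL/min.
80% of 150 mg = 120 mg

120 mg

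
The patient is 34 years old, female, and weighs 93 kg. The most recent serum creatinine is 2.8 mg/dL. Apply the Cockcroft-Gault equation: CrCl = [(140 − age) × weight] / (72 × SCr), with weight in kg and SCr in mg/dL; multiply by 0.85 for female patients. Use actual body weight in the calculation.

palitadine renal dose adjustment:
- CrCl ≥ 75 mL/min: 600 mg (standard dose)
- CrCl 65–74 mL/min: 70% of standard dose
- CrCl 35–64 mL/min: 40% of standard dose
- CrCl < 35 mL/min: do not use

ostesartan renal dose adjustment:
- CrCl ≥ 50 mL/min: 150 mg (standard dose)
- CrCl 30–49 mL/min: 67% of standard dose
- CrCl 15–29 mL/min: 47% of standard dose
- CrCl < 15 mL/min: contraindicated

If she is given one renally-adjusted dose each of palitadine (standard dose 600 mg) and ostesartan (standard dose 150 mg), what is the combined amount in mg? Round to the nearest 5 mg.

CrCl = (140 − 34) × 93 / (72 × 2.8) × 0.85 = 9858.0 / 201.60 × 0.85 ≈ 41.6 mL/min
CrCl ≈ 42 mL/min.
palitadine: 35–64 mL/min → 40% of 600 mg = 240 mg.
ostesartan: 30–49 mL/min → 67% of 150 mg = 100.5 mg.
Total = 240 + 100.5 = 340.5 mg.

340 mg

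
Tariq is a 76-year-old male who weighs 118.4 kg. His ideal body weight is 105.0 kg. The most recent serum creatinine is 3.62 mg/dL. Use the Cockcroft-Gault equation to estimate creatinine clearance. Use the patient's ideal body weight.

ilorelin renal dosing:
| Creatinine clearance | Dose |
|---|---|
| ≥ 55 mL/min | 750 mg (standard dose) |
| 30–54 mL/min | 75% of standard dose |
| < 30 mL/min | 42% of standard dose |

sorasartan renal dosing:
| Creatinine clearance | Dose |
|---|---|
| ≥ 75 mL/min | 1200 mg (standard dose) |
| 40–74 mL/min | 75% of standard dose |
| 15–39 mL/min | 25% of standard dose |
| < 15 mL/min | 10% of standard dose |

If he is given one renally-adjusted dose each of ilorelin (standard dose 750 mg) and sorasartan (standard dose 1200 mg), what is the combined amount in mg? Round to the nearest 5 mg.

CrCl = (140 − 76) × 105 / (72 × 3.62) = 6720.0 / 260.64 ≈ 25.8 mL/min
CrCl ≈ 26 mL/min.
ilorelin: < 30 mL/min → 42% of 750 mg = 315 mg.
sorasartan: 15–39 mL/min → 25% of 1200 mg = 300 mg.
Total = 315 + 300 = 615 mg.

615 mg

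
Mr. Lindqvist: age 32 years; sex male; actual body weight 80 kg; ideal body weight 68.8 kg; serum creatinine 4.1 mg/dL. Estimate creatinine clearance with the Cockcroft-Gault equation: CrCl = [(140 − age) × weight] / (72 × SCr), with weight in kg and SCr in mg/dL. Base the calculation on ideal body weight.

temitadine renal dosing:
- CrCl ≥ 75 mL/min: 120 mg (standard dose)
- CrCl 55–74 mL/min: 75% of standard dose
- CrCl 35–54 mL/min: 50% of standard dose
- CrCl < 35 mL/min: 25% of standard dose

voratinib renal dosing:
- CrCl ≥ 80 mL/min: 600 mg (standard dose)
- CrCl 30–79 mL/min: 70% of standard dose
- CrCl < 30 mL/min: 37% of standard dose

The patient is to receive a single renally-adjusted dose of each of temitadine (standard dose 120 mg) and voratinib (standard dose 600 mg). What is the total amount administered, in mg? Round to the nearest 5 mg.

CrCl = (140 − 32) × 68.8 / (72 × 4.1) = 7430.4 / 295.20 ≈ 25.2 mL/min
CrCl ≈ 25 mL/min.
temitadine: < 35 mL/min → 25% of 120 mg = 30 mg.
voratinib: < 30 mL/min → 37% of 600 mg = 222 mg.
Total = 30 + 222 = 252 mg.

250 mg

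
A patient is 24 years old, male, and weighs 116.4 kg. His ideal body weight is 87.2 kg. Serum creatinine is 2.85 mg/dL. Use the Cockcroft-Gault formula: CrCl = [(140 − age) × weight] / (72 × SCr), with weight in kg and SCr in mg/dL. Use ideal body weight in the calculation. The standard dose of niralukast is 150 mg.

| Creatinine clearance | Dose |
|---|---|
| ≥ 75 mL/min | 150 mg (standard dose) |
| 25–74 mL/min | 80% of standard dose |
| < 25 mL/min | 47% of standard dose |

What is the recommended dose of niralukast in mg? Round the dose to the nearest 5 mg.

120 mg

CrCl = (140 − 24) × 87.2 / (72 × 2.85) = 10115.2 / 205.20 ≈ 49.3 mL/min
CrCl ≈ 49 mL/min → bracket 25–74 mL/min.
80% of 150 mg = 120 mg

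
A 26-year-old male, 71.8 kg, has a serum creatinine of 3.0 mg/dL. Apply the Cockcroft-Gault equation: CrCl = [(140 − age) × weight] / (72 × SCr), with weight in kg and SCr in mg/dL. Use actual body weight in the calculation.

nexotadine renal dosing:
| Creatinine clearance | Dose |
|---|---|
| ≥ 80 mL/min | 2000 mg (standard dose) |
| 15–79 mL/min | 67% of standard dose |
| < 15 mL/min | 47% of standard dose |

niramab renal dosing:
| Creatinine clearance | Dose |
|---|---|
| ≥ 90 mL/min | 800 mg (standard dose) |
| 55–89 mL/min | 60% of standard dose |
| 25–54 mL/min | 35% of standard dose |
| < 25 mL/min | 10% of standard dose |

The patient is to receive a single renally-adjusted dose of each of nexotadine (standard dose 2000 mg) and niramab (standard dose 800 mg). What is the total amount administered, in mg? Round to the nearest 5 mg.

1620 mg

CrCl = (140 − 26) × 71.8 / (72 × 3) = 8185.2 / 216.00 ≈ 37.9 mL/min
CrCl ≈ 38 mL/min.
nexotadine: 15–79 mL/min → 67% of 2000 mg = 1340 mg.
niramab: 25–54 mL/min → 35% of 800 mg = 280 mg.
Total = 1340 + 280 = 1620 mg.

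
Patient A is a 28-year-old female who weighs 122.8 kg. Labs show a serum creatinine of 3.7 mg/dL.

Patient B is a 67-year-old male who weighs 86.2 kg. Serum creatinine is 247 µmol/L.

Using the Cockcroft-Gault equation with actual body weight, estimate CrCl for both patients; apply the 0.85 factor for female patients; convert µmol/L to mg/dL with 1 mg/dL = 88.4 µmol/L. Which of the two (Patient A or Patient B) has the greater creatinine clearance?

Patient A

Patient A: CrCl = (140 − 28) × 122.8 / (72 × 3.7) × 0.85 = 13753.6 / 266.40 × 0.85 ≈ 43.9 mL/min
Patient B: SCr = 247 / 88.4 = 2.794 mg/dL
Patient B: CrCl = (140 − 67) × 86.2 / (72 × 2.794) = 6292.6 / 201.17 ≈ 31.3 mL/min
43.9 vs 31.3 mL/min → Patient A is higher.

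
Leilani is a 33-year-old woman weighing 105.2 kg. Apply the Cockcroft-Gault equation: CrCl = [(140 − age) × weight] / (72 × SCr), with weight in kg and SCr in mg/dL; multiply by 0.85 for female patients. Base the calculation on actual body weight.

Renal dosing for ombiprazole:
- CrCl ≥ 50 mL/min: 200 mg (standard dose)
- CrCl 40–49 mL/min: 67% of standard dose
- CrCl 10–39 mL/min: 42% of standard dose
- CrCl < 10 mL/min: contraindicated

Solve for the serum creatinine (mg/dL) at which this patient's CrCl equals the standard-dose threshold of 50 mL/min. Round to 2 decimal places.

2.66 mg/dL

Standard dose requires CrCl ≥ 50 mL/min.
Set (140 − 33) × 105.2 × 0.85 / (72 × SCr) = 50
SCr = (140 − 33) × 105.2 × 0.85 / (72 × 50) = 2.658 mg/dL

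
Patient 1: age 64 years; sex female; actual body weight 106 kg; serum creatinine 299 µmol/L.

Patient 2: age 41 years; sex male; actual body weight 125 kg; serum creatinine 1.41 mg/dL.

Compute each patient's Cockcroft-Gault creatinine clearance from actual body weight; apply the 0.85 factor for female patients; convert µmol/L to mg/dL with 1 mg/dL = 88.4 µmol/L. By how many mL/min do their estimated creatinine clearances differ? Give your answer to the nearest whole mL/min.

Patient 1: SCr = 299 / 88.4 = 3.382 mg/dL
Patient 1: CrCl = (140 − 64) × 106 / (72 × 3.382) × 0.85 = 8056.0 / 243.50 × 0.85 ≈ 28.1 mL/min
Patient 2: CrCl = (140 − 41) × 125 / (72 × 1.41) = 12375.0 / 101.52 ≈ 121.9 mL/min
|28.1 − 121.9| = 93.8 mL/min

94 mL/min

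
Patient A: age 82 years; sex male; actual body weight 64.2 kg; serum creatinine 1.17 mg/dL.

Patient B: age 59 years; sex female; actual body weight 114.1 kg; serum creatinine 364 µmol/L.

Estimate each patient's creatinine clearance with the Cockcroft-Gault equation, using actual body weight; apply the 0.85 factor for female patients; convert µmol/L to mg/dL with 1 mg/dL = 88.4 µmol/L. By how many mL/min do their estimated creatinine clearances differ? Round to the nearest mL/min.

Patient A: CrCl = (140 − 82) × 64.2 / (72 × 1.17) = 3723.6 / 84.24 ≈ 44.2 mL/min
Patient B: SCr = 364 / 88.4 = 4.118 mg/dL
Patient B: CrCl = (140 − 59) × 114.1 / (72 × 4.118) × 0.85 = 9242.1 / 296.50 × 0.85 ≈ 26.5 mL/min
|44.2 − 26.5| = 17.7 mL/min

18 mL/min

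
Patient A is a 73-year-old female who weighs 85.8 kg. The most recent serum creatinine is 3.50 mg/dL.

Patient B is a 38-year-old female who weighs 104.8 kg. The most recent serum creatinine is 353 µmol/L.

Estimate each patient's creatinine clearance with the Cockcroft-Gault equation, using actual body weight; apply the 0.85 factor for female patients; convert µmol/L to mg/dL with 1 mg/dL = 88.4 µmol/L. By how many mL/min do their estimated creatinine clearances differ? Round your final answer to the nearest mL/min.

Patient A: CrCl = (140 − 73) × 85.8 / (72 × 3.5) × 0.85 = 5748.6 / 252.00 × 0.85 ≈ 19.4 mL/min
Patient B: SCr = 353 / 88.4 = 3.993 mg/dL
Patient B: CrCl = (140 − 38) × 104.8 / (72 × 3.993) × 0.85 = 10689.6 / 287.50 × 0.85 ≈ 31.6 mL/min
|19.4 − 31.6| = 12.2 mL/min

12 mL/min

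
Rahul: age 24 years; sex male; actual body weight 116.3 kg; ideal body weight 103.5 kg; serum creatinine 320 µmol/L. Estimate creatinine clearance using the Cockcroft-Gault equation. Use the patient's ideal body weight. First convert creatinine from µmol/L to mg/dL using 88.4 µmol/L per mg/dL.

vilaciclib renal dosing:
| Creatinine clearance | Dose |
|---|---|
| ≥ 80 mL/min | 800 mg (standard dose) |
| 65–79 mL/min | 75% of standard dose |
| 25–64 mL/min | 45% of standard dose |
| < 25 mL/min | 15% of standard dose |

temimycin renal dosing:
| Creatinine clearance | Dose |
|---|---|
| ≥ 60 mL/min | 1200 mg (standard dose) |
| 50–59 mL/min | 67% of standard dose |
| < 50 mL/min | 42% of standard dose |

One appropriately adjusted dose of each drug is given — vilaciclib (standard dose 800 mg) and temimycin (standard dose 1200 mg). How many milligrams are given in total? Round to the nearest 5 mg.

SCr = 320 / 88.4 = 3.62 mg/dL
CrCl = (140 − 24) × 103.5 / (72 × 3.62) = 12006.0 / 260.64 ≈ 46.1 mL/min
CrCl ≈ 46 mL/min.
vilaciclib: 25–64 mL/min → 45% of 800 mg = 360 mg.
temimycin: < 50 mL/min → 42% of 1200 mg = 504 mg.
Total = 360 + 504 = 864 mg.

865 mg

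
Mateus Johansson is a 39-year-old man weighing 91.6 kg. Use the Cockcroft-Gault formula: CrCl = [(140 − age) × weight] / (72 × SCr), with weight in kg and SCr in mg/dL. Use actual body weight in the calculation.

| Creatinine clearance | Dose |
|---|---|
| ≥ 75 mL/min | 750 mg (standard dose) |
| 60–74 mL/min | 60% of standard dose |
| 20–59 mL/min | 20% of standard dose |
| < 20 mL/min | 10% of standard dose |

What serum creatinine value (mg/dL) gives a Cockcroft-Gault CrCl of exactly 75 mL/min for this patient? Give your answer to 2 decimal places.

Standard dose requires CrCl ≥ 75 mL/min.
Set (140 − 39) × 91.6 / (72 × SCr) = 75
SCr = (140 − 39) × 91.6 / (72 × 75) = 1.713 mg/dL

1.71 mg/dL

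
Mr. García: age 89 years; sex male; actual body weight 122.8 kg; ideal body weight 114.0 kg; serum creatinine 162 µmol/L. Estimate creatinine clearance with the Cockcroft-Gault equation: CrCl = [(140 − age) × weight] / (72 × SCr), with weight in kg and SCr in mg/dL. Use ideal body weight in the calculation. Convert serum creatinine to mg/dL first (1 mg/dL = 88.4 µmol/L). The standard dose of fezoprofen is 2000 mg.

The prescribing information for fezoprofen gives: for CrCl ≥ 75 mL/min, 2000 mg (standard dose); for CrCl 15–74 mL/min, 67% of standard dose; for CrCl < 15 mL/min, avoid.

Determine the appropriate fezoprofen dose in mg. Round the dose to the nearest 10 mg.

SCr = 162 / 88.4 = 1.833 mg/dL
CrCl = (140 − 89) × 114 / (72 × 1.833) = 5814.0 / 131.98 ≈ 44.1 mL/min
CrCl ≈ 44 mL/min → bracket 15–74 mL/min.
67% of 2000 mg = 1340 mg

1340 mg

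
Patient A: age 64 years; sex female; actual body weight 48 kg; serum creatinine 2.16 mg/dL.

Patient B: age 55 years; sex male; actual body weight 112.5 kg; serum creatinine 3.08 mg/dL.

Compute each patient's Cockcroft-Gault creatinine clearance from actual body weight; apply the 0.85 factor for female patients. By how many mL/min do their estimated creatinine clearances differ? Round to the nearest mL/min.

23 mL/min

Patient A: CrCl = (140 − 64) × 48 / (72 × 2.16) × 0.85 = 3648.0 / 155.52 × 0.85 ≈ 19.9 mL/min
Patient B: CrCl = (140 − 55) × 112.5 / (72 × 3.08) = 9562.5 / 221.76 ≈ 43.1 mL/min
|19.9 − 43.1| = 23.2 mL/min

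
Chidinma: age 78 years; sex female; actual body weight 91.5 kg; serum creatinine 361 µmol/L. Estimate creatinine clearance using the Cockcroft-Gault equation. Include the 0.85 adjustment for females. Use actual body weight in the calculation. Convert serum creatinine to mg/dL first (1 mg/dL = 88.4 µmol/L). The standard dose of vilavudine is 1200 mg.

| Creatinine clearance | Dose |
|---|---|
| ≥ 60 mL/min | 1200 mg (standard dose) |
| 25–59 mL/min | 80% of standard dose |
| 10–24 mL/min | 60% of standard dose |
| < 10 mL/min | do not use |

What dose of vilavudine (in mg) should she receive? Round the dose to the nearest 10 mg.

SCr = 361 / 88.4 = 4.084 mg/dL
CrCl = (140 − 78) × 91.5 / (72 × 4.084) × 0.85 = 5673.0 / 294.05 × 0.85 ≈ 16.4 mL/min
CrCl ≈ 16 mL/min → bracket 10–24 mL/min.
60% of 1200 mg = 720 mg

720 mg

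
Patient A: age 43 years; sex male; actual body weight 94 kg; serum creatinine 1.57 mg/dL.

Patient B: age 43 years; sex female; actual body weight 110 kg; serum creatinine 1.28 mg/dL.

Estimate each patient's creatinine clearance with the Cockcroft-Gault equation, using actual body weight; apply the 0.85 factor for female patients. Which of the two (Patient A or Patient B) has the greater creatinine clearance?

Patient A: CrCl = (140 − 43) × 94 / (72 × 1.57) = 9118.0 / 113.04 ≈ 80.7 mL/min
Patient B: CrCl = (140 − 43) × 110 / (72 × 1.28) × 0.85 = 10670.0 / 92.16 × 0.85 ≈ 98.4 mL/min
80.7 vs 98.4 mL/min → Patient B is higher.

Patient B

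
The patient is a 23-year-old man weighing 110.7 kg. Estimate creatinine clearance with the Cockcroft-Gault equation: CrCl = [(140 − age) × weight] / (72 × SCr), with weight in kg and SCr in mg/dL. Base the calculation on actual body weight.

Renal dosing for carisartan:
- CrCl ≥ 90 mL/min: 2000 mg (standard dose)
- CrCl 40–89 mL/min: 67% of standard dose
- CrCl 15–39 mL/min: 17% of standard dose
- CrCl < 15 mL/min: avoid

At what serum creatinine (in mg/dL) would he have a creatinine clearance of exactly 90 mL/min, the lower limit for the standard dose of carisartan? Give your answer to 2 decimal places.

2.00 mg/dL

Standard dose requires CrCl ≥ 90 mL/min.
Set (140 − 23) × 110.7 / (72 × SCr) = 90
SCr = (140 − 23) × 110.7 / (72 × 90) = 1.999 mg/dL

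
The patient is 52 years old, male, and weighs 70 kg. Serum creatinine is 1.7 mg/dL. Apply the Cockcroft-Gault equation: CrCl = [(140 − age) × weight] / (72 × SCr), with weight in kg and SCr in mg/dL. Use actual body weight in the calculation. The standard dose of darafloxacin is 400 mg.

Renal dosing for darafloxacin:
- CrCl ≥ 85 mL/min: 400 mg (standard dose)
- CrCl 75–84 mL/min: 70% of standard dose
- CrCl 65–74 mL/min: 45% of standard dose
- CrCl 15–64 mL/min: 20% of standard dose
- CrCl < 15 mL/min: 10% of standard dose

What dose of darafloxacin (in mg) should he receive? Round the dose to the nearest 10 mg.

CrCl = (140 − 52) × 70 / (72 × 1.7) = 6160.0 / 122.40 ≈ 50.3 mL/min
CrCl ≈ 50 mL/min → bracket 15–64 mL/min.
20% of 400 mg = 80 mg

80 mg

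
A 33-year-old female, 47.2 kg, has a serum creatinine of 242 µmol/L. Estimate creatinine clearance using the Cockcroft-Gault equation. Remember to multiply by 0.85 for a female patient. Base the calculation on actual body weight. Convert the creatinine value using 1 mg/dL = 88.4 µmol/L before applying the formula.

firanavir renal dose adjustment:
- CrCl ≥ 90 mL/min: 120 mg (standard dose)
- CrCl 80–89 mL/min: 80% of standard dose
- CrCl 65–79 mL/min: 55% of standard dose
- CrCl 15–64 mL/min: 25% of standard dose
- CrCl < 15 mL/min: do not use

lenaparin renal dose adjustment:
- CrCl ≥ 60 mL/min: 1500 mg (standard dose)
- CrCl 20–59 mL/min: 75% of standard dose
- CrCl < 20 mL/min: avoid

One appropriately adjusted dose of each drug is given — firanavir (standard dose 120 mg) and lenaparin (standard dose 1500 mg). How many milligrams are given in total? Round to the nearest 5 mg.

1155 mg

SCr = 242 / 88.4 = 2.738 mg/dL
CrCl = (140 − 33) × 47.2 / (72 × 2.738) × 0.85 = 5050.4 / 197.14 × 0.85 ≈ 21.8 mL/min
CrCl ≈ 22 mL/min.
firanavir: 15–64 mL/min → 25% of 120 mg = 30 mg.
lenaparin: 20–59 mL/min → 75% of 1500 mg = 1125 mg.
Total = 30 + 1125 = 1155 mg.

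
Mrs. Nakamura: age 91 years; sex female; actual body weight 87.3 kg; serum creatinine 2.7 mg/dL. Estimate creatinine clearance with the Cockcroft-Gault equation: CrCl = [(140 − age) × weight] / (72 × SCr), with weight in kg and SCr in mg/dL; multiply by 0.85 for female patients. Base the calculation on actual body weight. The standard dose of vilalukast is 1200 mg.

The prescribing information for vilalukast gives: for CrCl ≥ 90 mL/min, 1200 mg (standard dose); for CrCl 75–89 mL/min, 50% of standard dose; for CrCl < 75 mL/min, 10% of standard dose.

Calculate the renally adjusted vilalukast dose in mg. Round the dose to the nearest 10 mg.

CrCl = (140 − 91) × 87.3 / (72 × 2.7) × 0.85 = 4277.7 / 194.40 × 0.85 ≈ 18.7 mL/min
CrCl ≈ 19 mL/min → bracket < 75 mL/min.
10% of 1200 mg = 120 mg

120 mg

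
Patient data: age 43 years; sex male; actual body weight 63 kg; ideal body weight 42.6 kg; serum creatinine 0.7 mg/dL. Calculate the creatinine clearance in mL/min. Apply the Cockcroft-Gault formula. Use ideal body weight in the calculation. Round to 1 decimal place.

CrCl = (140 − 43) × 42.6 / (72 × 0.7) = 4132.2 / 50.40 ≈ 82.0 mL/min

82.0 mL/min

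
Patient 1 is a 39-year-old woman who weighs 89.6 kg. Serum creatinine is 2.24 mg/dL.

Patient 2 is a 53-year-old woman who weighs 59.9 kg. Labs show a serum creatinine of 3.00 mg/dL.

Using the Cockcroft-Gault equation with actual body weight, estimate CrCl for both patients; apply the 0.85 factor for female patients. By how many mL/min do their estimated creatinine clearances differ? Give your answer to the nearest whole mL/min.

Patient 1: CrCl = (140 − 39) × 89.6 / (72 × 2.24) × 0.85 = 9049.6 / 161.28 × 0.85 ≈ 47.7 mL/min
Patient 2: CrCl = (140 − 53) × 59.9 / (72 × 3) × 0.85 = 5211.3 / 216.00 × 0.85 ≈ 20.5 mL/min
|47.7 − 20.5| = 27.2 mL/min

27 mL/min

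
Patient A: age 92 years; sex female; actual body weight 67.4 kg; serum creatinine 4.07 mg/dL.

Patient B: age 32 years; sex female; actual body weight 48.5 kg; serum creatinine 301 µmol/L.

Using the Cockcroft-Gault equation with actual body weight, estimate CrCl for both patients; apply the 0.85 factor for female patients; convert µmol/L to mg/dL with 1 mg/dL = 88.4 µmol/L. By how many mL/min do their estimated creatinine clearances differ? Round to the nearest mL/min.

Patient A: CrCl = (140 − 92) × 67.4 / (72 × 4.07) × 0.85 = 3235.2 / 293.04 × 0.85 ≈ 9.4 mL/min
Patient B: SCr = 301 / 88.4 = 3.405 mg/dL
Patient B: CrCl = (140 − 32) × 48.5 / (72 × 3.405) × 0.85 = 5238.0 / 245.16 × 0.85 ≈ 18.2 mL/min
|9.4 − 18.2| = 8.8 mL/min

9 mL/min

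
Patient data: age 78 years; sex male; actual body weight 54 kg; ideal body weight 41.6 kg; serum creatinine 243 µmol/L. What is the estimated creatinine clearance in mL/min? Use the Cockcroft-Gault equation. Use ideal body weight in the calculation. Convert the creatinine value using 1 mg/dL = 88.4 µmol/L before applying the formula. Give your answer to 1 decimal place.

SCr = 243 / 88.4 = 2.749 mg/dL
CrCl = (140 − 78) × 41.6 / (72 × 2.749) = 2579.2 / 197.93 ≈ 13.0 mL/min

13.0 mL/min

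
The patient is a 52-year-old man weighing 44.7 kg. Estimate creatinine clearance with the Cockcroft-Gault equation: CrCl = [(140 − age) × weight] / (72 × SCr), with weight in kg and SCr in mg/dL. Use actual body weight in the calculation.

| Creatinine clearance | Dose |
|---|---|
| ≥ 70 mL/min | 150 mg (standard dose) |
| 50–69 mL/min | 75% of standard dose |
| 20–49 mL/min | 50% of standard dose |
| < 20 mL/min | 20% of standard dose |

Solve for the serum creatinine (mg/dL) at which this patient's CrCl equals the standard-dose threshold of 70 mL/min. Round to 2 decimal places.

Standard dose requires CrCl ≥ 70 mL/min.
Set (140 − 52) × 44.7 / (72 × SCr) = 70
SCr = (140 − 52) × 44.7 / (72 × 70) = 0.780 mg/dL

0.78 mg/dL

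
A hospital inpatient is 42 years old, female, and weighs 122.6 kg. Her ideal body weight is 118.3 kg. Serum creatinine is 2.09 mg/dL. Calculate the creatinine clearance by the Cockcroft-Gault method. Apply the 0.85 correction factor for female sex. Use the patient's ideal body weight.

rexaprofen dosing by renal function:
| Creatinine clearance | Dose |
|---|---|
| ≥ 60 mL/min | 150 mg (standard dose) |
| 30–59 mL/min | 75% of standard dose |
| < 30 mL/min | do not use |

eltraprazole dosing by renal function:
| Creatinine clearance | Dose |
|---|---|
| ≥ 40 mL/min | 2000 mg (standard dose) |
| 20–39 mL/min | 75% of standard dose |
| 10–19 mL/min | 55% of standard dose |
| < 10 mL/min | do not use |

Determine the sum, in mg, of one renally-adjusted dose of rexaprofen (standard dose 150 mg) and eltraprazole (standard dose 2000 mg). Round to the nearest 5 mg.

2150 mg

CrCl = (140 − 42) × 118.3 / (72 × 2.09) × 0.85 = 11593.4 / 150.48 × 0.85 ≈ 65.5 mL/min
CrCl ≈ 65 mL/min.
rexaprofen: ≥ 60 mL/min → 100% of 150 mg = 150 mg.
eltraprazole: ≥ 40 mL/min → 100% of 2000 mg = 2000 mg.
Total = 150 + 2000 = 2150 mg.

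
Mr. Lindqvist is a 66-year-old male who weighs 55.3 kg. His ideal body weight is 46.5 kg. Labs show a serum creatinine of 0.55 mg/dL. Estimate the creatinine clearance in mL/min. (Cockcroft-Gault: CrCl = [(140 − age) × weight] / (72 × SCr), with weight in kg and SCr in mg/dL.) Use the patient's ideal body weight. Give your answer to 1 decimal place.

CrCl = (140 − 66) × 46.5 / (72 × 0.55) = 3441.0 / 39.60 ≈ 86.9 mL/min

86.9 mL/min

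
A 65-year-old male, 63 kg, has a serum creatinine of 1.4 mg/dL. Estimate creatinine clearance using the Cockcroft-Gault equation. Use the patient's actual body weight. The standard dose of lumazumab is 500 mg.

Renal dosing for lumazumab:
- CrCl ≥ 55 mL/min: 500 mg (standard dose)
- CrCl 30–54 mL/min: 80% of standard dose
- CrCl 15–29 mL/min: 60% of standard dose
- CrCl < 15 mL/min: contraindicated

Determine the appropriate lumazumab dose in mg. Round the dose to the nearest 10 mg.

CrCl = (140 − 65) × 63 / (72 × 1.4) = 4725.0 / 100.80 ≈ 46.9 mL/min
CrCl ≈ 47 mL/min → bracket 30–54 mL/min.
80% of 500 mg = 400 mg

400 mg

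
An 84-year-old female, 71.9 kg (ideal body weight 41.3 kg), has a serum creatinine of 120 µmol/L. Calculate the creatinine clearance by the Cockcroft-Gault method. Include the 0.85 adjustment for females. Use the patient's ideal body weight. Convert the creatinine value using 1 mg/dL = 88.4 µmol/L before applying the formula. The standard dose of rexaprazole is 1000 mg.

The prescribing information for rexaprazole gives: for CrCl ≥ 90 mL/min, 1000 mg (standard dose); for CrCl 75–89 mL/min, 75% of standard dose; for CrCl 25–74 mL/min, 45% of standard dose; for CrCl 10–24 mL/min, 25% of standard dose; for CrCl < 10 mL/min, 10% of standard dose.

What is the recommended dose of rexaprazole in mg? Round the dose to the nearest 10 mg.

250 mg

SCr = 120 / 88.4 = 1.357 mg/dL
CrCl = (140 − 84) × 41.3 / (72 × 1.357) × 0.85 = 2312.8 / 97.70 × 0.85 ≈ 20.1 mL/min
CrCl ≈ 20 mL/min → bracket 10–24 mL/min.
25% of 1000 mg = 250 mg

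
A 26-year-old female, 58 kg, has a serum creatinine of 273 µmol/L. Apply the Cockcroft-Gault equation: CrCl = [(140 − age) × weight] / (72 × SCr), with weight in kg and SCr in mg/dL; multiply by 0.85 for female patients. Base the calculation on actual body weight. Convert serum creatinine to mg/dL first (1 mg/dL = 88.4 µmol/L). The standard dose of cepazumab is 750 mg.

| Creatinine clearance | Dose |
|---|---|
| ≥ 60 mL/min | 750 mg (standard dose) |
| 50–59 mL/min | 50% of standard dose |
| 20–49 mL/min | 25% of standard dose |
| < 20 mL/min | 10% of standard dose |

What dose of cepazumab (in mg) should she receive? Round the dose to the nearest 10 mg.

190 mg

SCr = 273 / 88.4 = 3.088 mg/dL
CrCl = (140 − 26) × 58 / (72 × 3.088) × 0.85 = 6612.0 / 222.34 × 0.85 ≈ 25.3 mL/min
CrCl ≈ 25 mL/min → bracket 20–49 mL/min.
25% of 750 mg = 187.5 mg → 190 mg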